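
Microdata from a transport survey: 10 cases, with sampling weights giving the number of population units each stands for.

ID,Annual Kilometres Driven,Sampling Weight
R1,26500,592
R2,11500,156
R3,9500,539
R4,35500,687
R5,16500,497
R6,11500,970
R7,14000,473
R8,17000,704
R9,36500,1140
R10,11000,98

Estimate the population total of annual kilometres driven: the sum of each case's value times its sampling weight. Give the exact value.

127624500

Weighted total = 26500×592 + 11500×156 + 9500×539 + 35500×687 + 16500×497 + 11500×970 + 14000×473 + 17000×704 + 36500×1140 + 11000×98
  = 15688000 + 1794000 + 5120500 + 24388500 + 8200500 + 11155000 + 6622000 + 11968000 + 41610000 + 1078000 = 127624500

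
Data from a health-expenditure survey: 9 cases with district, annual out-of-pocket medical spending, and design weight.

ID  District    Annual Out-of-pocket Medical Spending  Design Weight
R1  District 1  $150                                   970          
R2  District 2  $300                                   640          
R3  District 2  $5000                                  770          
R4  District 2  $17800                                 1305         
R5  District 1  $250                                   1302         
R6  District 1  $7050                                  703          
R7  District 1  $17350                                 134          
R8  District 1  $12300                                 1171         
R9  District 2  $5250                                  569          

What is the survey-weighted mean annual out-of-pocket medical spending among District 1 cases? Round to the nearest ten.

5180

District 1 rows: R1, R5, R6, R7, R8
Weighted sum = 150×970 + 250×1302 + 7050×703 + 17350×134 + 12300×1171
  = 145500 + 325500 + 4956150 + 2324900 + 14403300 = 22155350
Sum of weights = 970 + 1302 + 703 + 134 + 1171 = 4280
Weighted mean = 22155350 / 4280 = 5176.4836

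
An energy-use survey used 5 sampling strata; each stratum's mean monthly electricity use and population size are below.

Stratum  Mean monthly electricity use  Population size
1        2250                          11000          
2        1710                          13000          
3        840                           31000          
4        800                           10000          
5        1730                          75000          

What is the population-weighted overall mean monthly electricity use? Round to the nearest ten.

Σ Nₕ·x̄ₕ = 2250×11000 + 1710×13000 + 840×31000 + 800×10000 + 1730×75000
  = 24750000 + 22230000 + 26040000 + 8000000 + 129750000 = 210770000
Σ Nₕ = 11000 + 13000 + 31000 + 10000 + 75000 = 140000
Overall mean = 210770000 / 140000 = 1505.5

1510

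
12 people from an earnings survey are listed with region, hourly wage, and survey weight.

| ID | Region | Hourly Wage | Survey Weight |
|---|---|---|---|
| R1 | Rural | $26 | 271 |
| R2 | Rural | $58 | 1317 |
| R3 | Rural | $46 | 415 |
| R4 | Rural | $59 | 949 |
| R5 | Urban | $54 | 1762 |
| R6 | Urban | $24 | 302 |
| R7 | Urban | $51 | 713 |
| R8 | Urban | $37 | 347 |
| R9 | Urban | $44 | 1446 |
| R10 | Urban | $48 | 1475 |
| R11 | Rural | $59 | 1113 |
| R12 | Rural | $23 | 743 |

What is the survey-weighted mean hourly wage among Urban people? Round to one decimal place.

Urban rows: R5, R6, R7, R8, R9, R10
Weighted sum = 54×1762 + 24×302 + 51×713 + 37×347 + 44×1446 + 48×1475
  = 95148 + 7248 + 36363 + 12839 + 63624 + 70800 = 286022
Sum of weights = 1762 + 302 + 713 + 347 + 1446 + 1475 = 6045
Weighted mean = 286022 / 6045 = 47.315467

47.3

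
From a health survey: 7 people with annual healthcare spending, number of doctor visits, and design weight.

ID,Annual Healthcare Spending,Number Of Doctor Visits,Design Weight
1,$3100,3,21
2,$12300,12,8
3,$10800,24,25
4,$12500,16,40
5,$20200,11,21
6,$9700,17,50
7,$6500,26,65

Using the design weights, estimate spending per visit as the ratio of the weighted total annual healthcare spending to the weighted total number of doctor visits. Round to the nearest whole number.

543

Σ wᵢ·y = 3100×21 + 12300×8 + 10800×25 + 12500×40 + 20200×21 + 9700×50 + 6500×65
  = 65100 + 98400 + 270000 + 500000 + 424200 + 485000 + 422500 = 2265200
Σ wᵢ·x = 3×21 + 12×8 + 24×25 + 16×40 + 11×21 + 17×50 + 26×65
  = 63 + 96 + 600 + 640 + 231 + 850 + 1690 = 4170
Ratio = 2265200 / 4170 = 543.21343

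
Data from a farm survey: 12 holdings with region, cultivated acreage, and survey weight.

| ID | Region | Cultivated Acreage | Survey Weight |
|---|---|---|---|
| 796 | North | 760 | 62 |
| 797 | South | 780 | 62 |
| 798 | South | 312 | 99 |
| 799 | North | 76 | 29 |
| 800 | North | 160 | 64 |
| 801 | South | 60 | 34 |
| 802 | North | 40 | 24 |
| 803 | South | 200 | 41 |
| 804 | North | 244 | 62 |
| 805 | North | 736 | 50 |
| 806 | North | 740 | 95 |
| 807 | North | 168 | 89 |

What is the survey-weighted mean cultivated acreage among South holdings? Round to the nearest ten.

380

South rows: 797, 798, 801, 803
Weighted sum = 780×62 + 312×99 + 60×34 + 200×41
  = 48360 + 30888 + 2040 + 8200 = 89488
Sum of weights = 62 + 99 + 34 + 41 = 236
Weighted mean = 89488 / 236 = 379.18644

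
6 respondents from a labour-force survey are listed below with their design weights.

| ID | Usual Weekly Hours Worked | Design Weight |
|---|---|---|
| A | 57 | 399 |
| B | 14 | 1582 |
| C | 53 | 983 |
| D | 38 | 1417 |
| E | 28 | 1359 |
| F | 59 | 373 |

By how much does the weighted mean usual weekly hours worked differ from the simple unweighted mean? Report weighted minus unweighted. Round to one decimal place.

-7.0

Unweighted sum = 57 + 14 + 53 + 38 + 28 + 59 = 249
Unweighted mean = 249 / 6 = 41.5
Weighted sum = 210895
Sum of weights = 399 + 1582 + 983 + 1417 + 1359 + 373 = 6113
Weighted mean = 210895 / 6113 = 34.499427
Difference (weighted minus unweighted) = -7.0005726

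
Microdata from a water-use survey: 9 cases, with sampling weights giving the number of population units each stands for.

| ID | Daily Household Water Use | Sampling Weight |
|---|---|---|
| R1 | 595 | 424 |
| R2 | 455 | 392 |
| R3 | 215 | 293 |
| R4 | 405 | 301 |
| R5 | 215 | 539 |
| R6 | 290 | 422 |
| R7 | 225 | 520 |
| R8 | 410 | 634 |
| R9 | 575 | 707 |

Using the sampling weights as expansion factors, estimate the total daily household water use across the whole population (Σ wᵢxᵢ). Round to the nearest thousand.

1637000

Weighted total = 595×424 + 455×392 + 215×293 + 405×301 + 215×539 + 290×422 + 225×520 + 410×634 + 575×707
  = 252280 + 178360 + 62995 + 121905 + 115885 + 122380 + 117000 + 259940 + 406525 = 1637270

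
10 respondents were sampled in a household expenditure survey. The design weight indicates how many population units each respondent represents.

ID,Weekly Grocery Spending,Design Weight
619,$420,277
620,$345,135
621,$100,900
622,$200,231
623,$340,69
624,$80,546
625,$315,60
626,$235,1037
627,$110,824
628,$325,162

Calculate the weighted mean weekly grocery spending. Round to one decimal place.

Weighted sum = 420×277 + 345×135 + 100×900 + 200×231 + 340×69 + 80×546 + 315×60 + 235×1037 + 110×824 + 325×162
  = 772140
Sum of weights = 277 + 135 + 900 + 231 + 69 + 546 + 60 + 1037 + 824 + 162 = 4241
Weighted mean = 772140 / 4241 = 182.06555

182.1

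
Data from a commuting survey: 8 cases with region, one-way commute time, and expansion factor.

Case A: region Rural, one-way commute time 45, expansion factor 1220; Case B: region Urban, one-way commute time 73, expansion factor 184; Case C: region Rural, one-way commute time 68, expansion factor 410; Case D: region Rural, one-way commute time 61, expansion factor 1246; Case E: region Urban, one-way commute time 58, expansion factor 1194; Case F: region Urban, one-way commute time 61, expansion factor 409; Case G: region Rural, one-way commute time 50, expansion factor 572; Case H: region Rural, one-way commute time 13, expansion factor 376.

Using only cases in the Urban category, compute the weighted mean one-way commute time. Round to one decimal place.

60.2

Urban rows: B, E, F
Weighted sum = 107633
Sum of weights = 184 + 1194 + 409 = 1787
Weighted mean = 107633 / 1787 = 60.231114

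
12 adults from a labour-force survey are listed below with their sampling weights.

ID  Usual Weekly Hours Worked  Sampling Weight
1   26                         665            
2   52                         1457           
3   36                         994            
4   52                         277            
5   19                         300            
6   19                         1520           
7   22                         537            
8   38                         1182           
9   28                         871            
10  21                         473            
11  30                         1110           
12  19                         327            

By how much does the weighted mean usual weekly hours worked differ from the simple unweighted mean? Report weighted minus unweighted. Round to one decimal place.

Unweighted sum = 362
Unweighted mean = 362 / 12 = 30.166667
Weighted sum = 26×665 + 52×1457 + 36×994 + 52×277 + 19×300 + 19×1520 + 22×537 + 38×1182 + 28×871 + 21×473 + 30×1110 + 19×327
  = 17290 + 75764 + 35784 + 14404 + 5700 + 28880 + 11814 + 44916 + 24388 + 9933 + 33300 + 6213 = 308386
Sum of weights = 665 + 1457 + 994 + 277 + 300 + 1520 + 537 + 1182 + 871 + 473 + 1110 + 327 = 9713
Weighted mean = 308386 / 9713 = 31.74982
Difference (weighted minus unweighted) = 1.5831532

1.6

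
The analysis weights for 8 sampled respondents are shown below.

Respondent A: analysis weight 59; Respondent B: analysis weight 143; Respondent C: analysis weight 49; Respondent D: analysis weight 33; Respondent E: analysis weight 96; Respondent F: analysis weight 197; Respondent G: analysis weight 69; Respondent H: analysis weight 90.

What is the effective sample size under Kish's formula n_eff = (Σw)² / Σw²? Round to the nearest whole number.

6

Σ wᵢ = 59 + 143 + 49 + 33 + 96 + 197 + 69 + 90 = 736
Σ wᵢ² = 3481 + 20449 + 2401 + 1089 + 9216 + 38809 + 4761 + 8100 = 88306
n_eff = 736² / 88306 = 541696 / 88306 = 6.1343057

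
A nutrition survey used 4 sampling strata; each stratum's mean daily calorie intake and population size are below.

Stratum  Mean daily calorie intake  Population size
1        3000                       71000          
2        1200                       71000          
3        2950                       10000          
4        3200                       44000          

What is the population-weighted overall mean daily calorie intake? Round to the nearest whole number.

Σ Nₕ·x̄ₕ = 3000×71000 + 1200×71000 + 2950×10000 + 3200×44000
  = 468500000
Σ Nₕ = 196000
Overall mean = 468500000 / 196000 = 2390.3061

2390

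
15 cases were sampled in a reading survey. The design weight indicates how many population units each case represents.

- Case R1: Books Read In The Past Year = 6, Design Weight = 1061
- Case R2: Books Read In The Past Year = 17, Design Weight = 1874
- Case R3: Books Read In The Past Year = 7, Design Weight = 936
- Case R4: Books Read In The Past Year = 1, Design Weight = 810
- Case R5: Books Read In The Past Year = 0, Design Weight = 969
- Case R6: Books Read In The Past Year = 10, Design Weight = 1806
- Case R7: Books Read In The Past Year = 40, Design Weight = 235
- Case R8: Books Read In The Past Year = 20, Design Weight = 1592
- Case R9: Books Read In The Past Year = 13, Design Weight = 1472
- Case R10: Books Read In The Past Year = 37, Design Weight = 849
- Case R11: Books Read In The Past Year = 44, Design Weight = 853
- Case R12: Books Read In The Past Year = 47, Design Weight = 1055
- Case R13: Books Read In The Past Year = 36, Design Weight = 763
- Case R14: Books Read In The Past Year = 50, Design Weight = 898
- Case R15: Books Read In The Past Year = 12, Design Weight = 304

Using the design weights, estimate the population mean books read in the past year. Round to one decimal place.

Weighted sum = 318568
Sum of weights = 15477
Weighted mean = 318568 / 15477 = 20.583317

20.6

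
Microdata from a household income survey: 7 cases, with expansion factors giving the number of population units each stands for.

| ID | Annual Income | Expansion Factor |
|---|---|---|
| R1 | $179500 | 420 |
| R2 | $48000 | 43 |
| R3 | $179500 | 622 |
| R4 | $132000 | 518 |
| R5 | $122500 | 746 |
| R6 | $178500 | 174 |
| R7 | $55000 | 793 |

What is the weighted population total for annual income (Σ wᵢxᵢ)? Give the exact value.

Weighted total = 179500×420 + 48000×43 + 179500×622 + 132000×518 + 122500×746 + 178500×174 + 55000×793
  = 423538000

423538000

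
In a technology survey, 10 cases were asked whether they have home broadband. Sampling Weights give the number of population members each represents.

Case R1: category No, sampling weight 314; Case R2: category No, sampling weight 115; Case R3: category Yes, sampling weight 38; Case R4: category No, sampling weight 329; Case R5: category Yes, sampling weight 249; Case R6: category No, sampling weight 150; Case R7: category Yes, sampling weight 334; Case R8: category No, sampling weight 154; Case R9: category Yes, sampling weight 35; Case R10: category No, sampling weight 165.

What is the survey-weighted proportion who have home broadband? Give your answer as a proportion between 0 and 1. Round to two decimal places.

Sum of weights for 'Yes' = 38 + 249 + 334 + 35 = 656
Total weight = 1883
Weighted proportion = 656 / 1883 = 0.34838024

0.35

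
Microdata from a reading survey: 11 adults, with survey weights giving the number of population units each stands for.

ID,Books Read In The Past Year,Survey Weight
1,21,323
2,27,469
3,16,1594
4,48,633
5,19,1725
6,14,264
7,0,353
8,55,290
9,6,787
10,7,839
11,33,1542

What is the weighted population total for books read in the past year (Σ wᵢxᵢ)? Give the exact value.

189236

Weighted total = 21×323 + 27×469 + 16×1594 + 48×633 + 19×1725 + 14×264 + 0×353 + 55×290 + 6×787 + 7×839 + 33×1542
  = 189236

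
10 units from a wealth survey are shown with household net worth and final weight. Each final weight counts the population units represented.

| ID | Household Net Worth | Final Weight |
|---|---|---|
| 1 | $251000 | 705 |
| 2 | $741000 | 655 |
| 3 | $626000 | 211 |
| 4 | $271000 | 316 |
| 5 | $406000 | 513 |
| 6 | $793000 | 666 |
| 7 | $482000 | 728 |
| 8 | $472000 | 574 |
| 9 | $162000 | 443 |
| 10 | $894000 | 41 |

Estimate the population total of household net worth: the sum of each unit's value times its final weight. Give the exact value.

Weighted total = 2346692000

2346692000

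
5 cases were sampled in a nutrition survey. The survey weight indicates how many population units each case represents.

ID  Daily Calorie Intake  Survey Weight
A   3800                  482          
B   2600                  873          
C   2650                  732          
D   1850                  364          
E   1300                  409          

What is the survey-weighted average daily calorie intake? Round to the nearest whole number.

Weighted sum = 3800×482 + 2600×873 + 2650×732 + 1850×364 + 1300×409
  = 7246300
Sum of weights = 482 + 873 + 732 + 364 + 409 = 2860
Weighted mean = 7246300 / 2860 = 2533.6713

2534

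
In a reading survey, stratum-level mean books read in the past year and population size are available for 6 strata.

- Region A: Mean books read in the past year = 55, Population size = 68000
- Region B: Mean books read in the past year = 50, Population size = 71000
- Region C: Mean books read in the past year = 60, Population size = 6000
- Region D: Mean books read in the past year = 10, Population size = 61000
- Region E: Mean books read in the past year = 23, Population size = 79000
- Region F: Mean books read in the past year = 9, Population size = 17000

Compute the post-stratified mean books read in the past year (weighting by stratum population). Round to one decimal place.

33.9

Σ Nₕ·x̄ₕ = 55×68000 + 50×71000 + 60×6000 + 10×61000 + 23×79000 + 9×17000
  = 3740000 + 3550000 + 360000 + 610000 + 1817000 + 153000 = 10230000
Σ Nₕ = 68000 + 71000 + 6000 + 61000 + 79000 + 17000 = 302000
Overall mean = 10230000 / 302000 = 33.874172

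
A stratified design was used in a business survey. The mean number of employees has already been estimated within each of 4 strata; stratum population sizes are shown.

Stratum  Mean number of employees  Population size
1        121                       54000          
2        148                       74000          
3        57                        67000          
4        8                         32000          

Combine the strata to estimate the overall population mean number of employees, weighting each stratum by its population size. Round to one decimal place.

95.0

Σ Nₕ·x̄ₕ = 121×54000 + 148×74000 + 57×67000 + 8×32000
  = 6534000 + 10952000 + 3819000 + 256000 = 21561000
Σ Nₕ = 54000 + 74000 + 67000 + 32000 = 227000
Overall mean = 21561000 / 227000 = 94.982379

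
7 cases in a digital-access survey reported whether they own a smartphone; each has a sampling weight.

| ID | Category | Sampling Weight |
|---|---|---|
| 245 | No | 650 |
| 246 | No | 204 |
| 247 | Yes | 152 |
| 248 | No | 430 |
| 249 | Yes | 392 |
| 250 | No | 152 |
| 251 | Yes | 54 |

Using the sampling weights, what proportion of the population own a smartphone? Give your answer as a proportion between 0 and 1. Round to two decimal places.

0.29

Sum of weights for 'Yes' = 152 + 392 + 54 = 598
Total weight = 650 + 204 + 152 + 430 + 392 + 152 + 54 = 2034
Weighted proportion = 598 / 2034 = 0.29400197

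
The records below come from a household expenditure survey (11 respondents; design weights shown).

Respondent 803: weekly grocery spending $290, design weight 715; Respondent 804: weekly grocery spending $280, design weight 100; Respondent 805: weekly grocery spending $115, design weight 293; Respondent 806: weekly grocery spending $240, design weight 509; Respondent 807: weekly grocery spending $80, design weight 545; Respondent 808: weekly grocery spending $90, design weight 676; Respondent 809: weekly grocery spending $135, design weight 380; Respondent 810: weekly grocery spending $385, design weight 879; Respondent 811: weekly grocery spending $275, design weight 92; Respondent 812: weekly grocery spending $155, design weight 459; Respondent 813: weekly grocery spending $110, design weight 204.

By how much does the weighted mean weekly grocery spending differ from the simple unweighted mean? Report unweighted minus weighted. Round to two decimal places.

Unweighted sum = 290 + 280 + 115 + 240 + 80 + 90 + 135 + 385 + 275 + 155 + 110 = 2155
Unweighted mean = 2155 / 11 = 195.90909
Weighted sum = 290×715 + 280×100 + 115×293 + 240×509 + 80×545 + 90×676 + 135×380 + 385×879 + 275×92 + 155×459 + 110×204
  = 207350 + 28000 + 33695 + 122160 + 43600 + 60840 + 51300 + 338415 + 25300 + 71145 + 22440 = 1004245
Sum of weights = 715 + 100 + 293 + 509 + 545 + 676 + 380 + 879 + 92 + 459 + 204 = 4852
Weighted mean = 1004245 / 4852 = 206.97547
Difference (unweighted minus weighted) = -11.066383

-11.07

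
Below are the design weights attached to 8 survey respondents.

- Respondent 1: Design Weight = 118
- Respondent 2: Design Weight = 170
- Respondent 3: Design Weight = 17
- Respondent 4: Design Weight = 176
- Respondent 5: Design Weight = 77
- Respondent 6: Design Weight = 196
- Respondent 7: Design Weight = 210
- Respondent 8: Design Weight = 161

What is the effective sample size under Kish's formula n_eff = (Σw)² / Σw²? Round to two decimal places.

Σ wᵢ = 118 + 170 + 17 + 176 + 77 + 196 + 210 + 161 = 1125
Σ wᵢ² = 13924 + 28900 + 289 + 30976 + 5929 + 38416 + 44100 + 25921 = 188455
n_eff = 1125² / 188455 = 1265625 / 188455 = 6.7157942

6.72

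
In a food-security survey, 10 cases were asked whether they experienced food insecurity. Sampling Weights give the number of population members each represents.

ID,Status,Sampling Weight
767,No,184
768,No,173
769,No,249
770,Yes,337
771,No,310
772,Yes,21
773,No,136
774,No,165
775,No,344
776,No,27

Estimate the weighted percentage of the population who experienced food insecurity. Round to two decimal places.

Sum of weights for 'Yes' = 337 + 21 = 358
Total weight = 184 + 173 + 249 + 337 + 310 + 21 + 136 + 165 + 344 + 27 = 1946
Weighted proportion = 358 / 1946 = 0.18396711 → 18.396711%

18.40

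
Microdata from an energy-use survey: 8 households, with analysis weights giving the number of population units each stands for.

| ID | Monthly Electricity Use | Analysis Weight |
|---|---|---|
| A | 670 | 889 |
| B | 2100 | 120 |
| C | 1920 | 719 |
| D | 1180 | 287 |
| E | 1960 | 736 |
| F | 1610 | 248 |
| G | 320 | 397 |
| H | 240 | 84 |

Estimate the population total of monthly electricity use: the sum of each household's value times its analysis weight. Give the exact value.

4555810

Weighted total = 670×889 + 2100×120 + 1920×719 + 1180×287 + 1960×736 + 1610×248 + 320×397 + 240×84
  = 4555810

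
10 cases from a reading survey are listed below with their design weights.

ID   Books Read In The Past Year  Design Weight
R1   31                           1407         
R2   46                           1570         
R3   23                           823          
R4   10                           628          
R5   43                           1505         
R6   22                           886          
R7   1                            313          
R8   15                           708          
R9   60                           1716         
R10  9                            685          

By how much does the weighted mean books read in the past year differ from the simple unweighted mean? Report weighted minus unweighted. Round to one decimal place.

7.7

Unweighted sum = 31 + 46 + 23 + 10 + 43 + 22 + 1 + 15 + 60 + 9 = 260
Unweighted mean = 260 / 10 = 26
Weighted sum = 31×1407 + 46×1570 + 23×823 + 10×628 + 43×1505 + 22×886 + 1×313 + 15×708 + 60×1716 + 9×685
  = 43617 + 72220 + 18929 + 6280 + 64715 + 19492 + 313 + 10620 + 102960 + 6165 = 345311
Sum of weights = 1407 + 1570 + 823 + 628 + 1505 + 886 + 313 + 708 + 1716 + 685 = 10241
Weighted mean = 345311 / 10241 = 33.718485
Difference (weighted minus unweighted) = 7.7184845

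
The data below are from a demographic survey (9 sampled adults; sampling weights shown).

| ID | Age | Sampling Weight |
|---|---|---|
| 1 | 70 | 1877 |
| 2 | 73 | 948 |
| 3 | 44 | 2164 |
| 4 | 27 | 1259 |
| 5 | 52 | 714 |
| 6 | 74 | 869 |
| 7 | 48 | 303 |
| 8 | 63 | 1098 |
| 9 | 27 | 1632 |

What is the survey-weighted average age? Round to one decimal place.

Weighted sum = 70×1877 + 73×948 + 44×2164 + 27×1259 + 52×714 + 74×869 + 48×303 + 63×1098 + 27×1632
  = 131390 + 69204 + 95216 + 33993 + 37128 + 64306 + 14544 + 69174 + 44064 = 559019
Sum of weights = 10864
Weighted mean = 559019 / 10864 = 51.456094

51.5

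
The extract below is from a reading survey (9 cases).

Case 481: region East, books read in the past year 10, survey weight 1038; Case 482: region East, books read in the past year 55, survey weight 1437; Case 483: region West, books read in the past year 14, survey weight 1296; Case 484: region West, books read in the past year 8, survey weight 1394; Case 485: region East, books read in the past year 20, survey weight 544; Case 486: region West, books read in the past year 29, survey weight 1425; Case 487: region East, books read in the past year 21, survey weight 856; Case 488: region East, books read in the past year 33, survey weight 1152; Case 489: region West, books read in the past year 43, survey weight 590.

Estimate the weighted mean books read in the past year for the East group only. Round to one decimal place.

31.1

East rows: 481, 482, 485, 487, 488
Weighted sum = 10×1038 + 55×1437 + 20×544 + 21×856 + 33×1152
  = 10380 + 79035 + 10880 + 17976 + 38016 = 156287
Sum of weights = 1038 + 1437 + 544 + 856 + 1152 = 5027
Weighted mean = 156287 / 5027 = 31.089517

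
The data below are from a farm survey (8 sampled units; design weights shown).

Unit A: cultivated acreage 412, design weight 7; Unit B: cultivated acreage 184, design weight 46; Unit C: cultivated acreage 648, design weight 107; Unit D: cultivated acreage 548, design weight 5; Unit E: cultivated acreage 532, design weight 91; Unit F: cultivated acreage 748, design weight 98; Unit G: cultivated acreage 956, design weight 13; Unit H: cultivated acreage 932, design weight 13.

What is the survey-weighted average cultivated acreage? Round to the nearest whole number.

604

Weighted sum = 412×7 + 184×46 + 648×107 + 548×5 + 532×91 + 748×98 + 956×13 + 932×13
  = 2884 + 8464 + 69336 + 2740 + 48412 + 73304 + 12428 + 12116 = 229684
Sum of weights = 7 + 46 + 107 + 5 + 91 + 98 + 13 + 13 = 380
Weighted mean = 229684 / 380 = 604.43158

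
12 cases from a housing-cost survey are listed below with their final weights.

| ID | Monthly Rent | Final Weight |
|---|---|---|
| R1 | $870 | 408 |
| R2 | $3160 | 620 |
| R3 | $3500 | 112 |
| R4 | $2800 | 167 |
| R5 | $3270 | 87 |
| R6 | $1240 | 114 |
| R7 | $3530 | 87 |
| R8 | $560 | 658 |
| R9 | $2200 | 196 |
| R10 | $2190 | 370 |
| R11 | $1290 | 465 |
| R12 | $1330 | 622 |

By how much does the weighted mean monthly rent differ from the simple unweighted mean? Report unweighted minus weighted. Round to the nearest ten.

Unweighted sum = 870 + 3160 + 3500 + 2800 + 3270 + 1240 + 3530 + 560 + 2200 + 2190 + 1290 + 1330 = 25940
Unweighted mean = 25940 / 12 = 2161.6667
Weighted sum = 870×408 + 3160×620 + 3500×112 + 2800×167 + 3270×87 + 1240×114 + 3530×87 + 560×658 + 2200×196 + 2190×370 + 1290×465 + 1330×622
  = 354960 + 1959200 + 392000 + 467600 + 284490 + 141360 + 307110 + 368480 + 431200 + 810300 + 599850 + 827260 = 6943810
Sum of weights = 408 + 620 + 112 + 167 + 87 + 114 + 87 + 658 + 196 + 370 + 465 + 622 = 3906
Weighted mean = 6943810 / 3906 = 1777.7291
Difference (unweighted minus weighted) = 383.93753

380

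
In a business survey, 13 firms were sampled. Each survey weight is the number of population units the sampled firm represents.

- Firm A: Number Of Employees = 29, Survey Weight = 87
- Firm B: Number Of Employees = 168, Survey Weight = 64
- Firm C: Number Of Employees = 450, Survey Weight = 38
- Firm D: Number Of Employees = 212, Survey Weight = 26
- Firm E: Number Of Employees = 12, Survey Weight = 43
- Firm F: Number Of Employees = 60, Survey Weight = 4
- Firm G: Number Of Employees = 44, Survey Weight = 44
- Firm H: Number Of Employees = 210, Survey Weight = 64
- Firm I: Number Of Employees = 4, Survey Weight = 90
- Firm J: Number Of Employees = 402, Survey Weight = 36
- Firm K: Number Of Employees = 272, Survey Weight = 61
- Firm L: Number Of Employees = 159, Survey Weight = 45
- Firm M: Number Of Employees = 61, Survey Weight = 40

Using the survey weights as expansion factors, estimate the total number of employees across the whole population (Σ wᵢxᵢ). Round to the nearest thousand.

Weighted total = 93038

93000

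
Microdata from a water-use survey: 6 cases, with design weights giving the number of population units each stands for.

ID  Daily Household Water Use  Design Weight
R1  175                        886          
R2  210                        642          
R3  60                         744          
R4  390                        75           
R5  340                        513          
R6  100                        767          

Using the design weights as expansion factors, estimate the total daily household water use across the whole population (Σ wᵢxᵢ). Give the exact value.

614880

Weighted total = 175×886 + 210×642 + 60×744 + 390×75 + 340×513 + 100×767
  = 155050 + 134820 + 44640 + 29250 + 174420 + 76700 = 614880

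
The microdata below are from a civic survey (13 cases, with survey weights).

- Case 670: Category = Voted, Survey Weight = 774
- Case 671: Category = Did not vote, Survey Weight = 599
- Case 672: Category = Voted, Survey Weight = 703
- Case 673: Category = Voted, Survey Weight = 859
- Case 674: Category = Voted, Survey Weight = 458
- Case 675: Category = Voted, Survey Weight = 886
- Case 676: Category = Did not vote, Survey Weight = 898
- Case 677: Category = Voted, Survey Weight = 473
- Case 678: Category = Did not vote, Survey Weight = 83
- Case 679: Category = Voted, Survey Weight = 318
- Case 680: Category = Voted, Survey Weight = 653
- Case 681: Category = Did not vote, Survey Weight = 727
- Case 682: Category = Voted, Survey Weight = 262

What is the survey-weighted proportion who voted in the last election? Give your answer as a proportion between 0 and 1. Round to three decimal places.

Sum of weights for 'Voted' = 774 + 703 + 859 + 458 + 886 + 473 + 318 + 653 + 262 = 5386
Total weight = 7693
Weighted proportion = 5386 / 7693 = 0.70011699

0.700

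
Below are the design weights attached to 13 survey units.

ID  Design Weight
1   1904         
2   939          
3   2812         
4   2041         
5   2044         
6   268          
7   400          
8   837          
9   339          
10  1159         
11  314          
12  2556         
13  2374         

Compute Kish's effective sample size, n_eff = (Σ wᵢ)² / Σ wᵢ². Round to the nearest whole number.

Σ wᵢ = 17987
Σ wᵢ² = 35416101
n_eff = 17987² / 35416101 = 323532169 / 35416101 = 9.1351719

9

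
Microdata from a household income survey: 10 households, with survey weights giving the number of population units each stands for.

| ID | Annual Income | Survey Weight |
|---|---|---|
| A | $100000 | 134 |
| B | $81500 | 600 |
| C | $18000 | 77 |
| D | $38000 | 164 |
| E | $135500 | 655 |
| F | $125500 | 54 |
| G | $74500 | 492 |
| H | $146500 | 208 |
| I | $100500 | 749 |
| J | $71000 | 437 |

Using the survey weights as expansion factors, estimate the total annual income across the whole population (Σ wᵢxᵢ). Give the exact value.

Weighted total = 100000×134 + 81500×600 + 18000×77 + 38000×164 + 135500×655 + 125500×54 + 74500×492 + 146500×208 + 100500×749 + 71000×437
  = 13400000 + 48900000 + 1386000 + 6232000 + 88752500 + 6777000 + 36654000 + 30472000 + 75274500 + 31027000 = 338875000

338875000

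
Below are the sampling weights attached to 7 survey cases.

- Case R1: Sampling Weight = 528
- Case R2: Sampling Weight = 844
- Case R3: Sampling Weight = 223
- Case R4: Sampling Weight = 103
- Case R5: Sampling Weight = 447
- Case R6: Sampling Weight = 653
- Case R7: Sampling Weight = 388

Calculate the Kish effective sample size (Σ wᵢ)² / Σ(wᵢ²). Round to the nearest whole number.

Σ wᵢ = 528 + 844 + 223 + 103 + 447 + 653 + 388 = 3186
Σ wᵢ² = 278784 + 712336 + 49729 + 10609 + 199809 + 426409 + 150544 = 1828220
n_eff = 3186² / 1828220 = 10150596 / 1828220 = 5.5521742

6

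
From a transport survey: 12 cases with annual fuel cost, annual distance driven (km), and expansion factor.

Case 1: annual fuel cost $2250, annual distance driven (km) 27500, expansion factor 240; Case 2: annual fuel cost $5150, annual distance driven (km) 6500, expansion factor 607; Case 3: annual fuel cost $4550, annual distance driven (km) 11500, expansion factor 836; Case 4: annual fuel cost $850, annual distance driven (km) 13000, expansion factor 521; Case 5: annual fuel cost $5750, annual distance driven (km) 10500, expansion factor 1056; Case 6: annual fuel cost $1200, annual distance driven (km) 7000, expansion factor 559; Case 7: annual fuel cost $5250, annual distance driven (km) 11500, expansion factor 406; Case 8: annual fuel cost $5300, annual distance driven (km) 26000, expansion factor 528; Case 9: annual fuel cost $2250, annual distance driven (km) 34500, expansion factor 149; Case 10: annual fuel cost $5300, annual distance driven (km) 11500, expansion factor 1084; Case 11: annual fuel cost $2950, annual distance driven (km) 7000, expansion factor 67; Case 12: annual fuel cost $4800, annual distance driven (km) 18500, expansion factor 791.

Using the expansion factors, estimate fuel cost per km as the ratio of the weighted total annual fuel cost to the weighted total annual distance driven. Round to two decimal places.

0.32

Σ wᵢ·y = 2250×240 + 5150×607 + 4550×836 + 850×521 + 5750×1056 + 1200×559 + 5250×406 + 5300×528 + 2250×149 + 5300×1084 + 2950×67 + 4800×791
  = 540000 + 3126050 + 3803800 + 442850 + 6072000 + 670800 + 2131500 + 2798400 + 335250 + 5745200 + 197650 + 3796800 = 29660300
Σ wᵢ·x = 27500×240 + 6500×607 + 11500×836 + 13000×521 + 10500×1056 + 7000×559 + 11500×406 + 26000×528 + 34500×149 + 11500×1084 + 7000×67 + 18500×791
  = 93039500
Ratio = 29660300 / 93039500 = 0.31879256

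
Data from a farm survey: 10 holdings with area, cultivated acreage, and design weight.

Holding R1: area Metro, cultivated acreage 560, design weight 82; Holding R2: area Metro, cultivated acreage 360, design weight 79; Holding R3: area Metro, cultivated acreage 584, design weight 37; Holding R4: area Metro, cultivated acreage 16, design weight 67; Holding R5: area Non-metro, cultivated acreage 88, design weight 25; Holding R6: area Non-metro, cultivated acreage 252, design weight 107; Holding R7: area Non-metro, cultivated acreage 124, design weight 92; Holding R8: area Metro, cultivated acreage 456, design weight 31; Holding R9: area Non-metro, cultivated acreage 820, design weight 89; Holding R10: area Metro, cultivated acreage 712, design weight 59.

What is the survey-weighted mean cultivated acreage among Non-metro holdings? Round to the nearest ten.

Non-metro rows: R5, R6, R7, R9
Weighted sum = 113552
Sum of weights = 25 + 107 + 92 + 89 = 313
Weighted mean = 113552 / 313 = 362.78594

360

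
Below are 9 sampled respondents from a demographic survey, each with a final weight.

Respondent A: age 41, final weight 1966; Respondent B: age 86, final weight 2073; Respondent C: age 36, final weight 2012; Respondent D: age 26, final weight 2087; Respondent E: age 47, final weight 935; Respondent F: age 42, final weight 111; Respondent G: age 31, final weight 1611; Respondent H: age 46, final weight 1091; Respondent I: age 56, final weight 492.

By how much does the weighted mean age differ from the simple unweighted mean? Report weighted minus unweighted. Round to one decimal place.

Unweighted sum = 41 + 86 + 36 + 26 + 47 + 42 + 31 + 46 + 56 = 411
Unweighted mean = 411 / 9 = 45.666667
Weighted sum = 41×1966 + 86×2073 + 36×2012 + 26×2087 + 47×935 + 42×111 + 31×1611 + 46×1091 + 56×492
  = 561864
Sum of weights = 1966 + 2073 + 2012 + 2087 + 935 + 111 + 1611 + 1091 + 492 = 12378
Weighted mean = 561864 / 12378 = 45.392147
Difference (weighted minus unweighted) = -0.27451931

-0.3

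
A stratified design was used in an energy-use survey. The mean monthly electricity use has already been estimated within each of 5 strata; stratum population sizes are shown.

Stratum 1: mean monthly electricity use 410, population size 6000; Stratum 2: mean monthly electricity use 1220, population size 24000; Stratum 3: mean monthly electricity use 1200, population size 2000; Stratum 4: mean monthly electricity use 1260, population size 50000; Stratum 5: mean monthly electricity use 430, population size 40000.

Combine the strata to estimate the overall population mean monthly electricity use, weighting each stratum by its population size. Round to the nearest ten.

Σ Nₕ·x̄ₕ = 114340000
Σ Nₕ = 122000
Overall mean = 114340000 / 122000 = 937.21311

940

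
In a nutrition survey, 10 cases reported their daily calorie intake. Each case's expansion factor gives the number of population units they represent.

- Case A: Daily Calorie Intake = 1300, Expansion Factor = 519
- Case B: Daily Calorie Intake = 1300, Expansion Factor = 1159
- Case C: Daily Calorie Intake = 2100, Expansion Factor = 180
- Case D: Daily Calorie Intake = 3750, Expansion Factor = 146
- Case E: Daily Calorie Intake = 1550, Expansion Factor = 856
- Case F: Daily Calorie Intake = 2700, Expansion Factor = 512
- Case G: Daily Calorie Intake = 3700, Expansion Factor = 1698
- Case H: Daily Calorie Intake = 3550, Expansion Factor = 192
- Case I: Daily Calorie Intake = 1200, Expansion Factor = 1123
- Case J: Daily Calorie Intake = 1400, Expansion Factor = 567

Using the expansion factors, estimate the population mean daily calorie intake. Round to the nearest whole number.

Weighted sum = 1300×519 + 1300×1159 + 2100×180 + 3750×146 + 1550×856 + 2700×512 + 3700×1698 + 3550×192 + 1200×1123 + 1400×567
  = 674700 + 1506700 + 378000 + 547500 + 1326800 + 1382400 + 6282600 + 681600 + 1347600 + 793800 = 14921700
Sum of weights = 519 + 1159 + 180 + 146 + 856 + 512 + 1698 + 192 + 1123 + 567 = 6952
Weighted mean = 14921700 / 6952 = 2146.3895

2146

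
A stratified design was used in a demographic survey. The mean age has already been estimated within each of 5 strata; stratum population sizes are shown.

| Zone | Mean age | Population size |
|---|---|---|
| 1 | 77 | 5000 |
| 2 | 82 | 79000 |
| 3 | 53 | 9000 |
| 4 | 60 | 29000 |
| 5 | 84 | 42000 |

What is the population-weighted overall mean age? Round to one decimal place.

Σ Nₕ·x̄ₕ = 77×5000 + 82×79000 + 53×9000 + 60×29000 + 84×42000
  = 385000 + 6478000 + 477000 + 1740000 + 3528000 = 12608000
Σ Nₕ = 5000 + 79000 + 9000 + 29000 + 42000 = 164000
Overall mean = 12608000 / 164000 = 76.878049

76.9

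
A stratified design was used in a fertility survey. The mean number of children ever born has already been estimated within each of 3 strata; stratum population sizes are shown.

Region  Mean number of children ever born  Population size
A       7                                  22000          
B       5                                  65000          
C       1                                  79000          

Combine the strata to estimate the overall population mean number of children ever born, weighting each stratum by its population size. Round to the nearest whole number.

Σ Nₕ·x̄ₕ = 7×22000 + 5×65000 + 1×79000
  = 154000 + 325000 + 79000 = 558000
Σ Nₕ = 166000
Overall mean = 558000 / 166000 = 3.3614458

3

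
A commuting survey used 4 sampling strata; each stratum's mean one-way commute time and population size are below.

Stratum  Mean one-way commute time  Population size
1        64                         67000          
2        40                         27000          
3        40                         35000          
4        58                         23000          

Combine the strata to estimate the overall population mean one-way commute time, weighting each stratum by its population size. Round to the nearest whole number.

Σ Nₕ·x̄ₕ = 64×67000 + 40×27000 + 40×35000 + 58×23000
  = 8102000
Σ Nₕ = 67000 + 27000 + 35000 + 23000 = 152000
Overall mean = 8102000 / 152000 = 53.302632

53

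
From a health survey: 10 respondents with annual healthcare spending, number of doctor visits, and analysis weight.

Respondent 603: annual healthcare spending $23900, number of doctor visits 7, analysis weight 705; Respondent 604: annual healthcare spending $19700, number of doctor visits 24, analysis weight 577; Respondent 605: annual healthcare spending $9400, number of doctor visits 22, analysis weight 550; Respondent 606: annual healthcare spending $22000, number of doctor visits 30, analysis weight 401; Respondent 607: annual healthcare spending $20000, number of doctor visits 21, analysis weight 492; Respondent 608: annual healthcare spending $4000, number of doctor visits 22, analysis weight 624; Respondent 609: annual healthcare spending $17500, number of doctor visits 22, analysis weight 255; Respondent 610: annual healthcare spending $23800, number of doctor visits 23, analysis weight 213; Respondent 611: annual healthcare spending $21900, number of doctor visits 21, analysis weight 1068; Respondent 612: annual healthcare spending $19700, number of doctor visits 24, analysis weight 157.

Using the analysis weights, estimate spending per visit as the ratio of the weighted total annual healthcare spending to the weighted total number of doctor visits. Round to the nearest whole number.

Σ wᵢ·y = 23900×705 + 19700×577 + 9400×550 + 22000×401 + 20000×492 + 4000×624 + 17500×255 + 23800×213 + 21900×1068 + 19700×157
  = 16849500 + 11366900 + 5170000 + 8822000 + 9840000 + 2496000 + 4462500 + 5069400 + 23389200 + 3092900 = 90558400
Σ wᵢ·x = 7×705 + 24×577 + 22×550 + 30×401 + 21×492 + 22×624 + 22×255 + 23×213 + 21×1068 + 24×157
  = 4935 + 13848 + 12100 + 12030 + 10332 + 13728 + 5610 + 4899 + 22428 + 3768 = 103678
Ratio = 90558400 / 103678 = 873.45821

873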